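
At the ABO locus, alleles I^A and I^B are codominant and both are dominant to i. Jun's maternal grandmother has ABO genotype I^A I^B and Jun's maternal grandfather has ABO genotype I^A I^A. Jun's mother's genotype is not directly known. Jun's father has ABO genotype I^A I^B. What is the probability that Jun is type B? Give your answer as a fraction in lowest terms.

Jun's mother's ABO genotype from I^A I^B × I^A I^A: 1/2 I^A I^A, 1/2 I^A I^B.
Crossing each possibility with the father I^A I^B and summing P(type B): 1/2·0 + 1/2·1/4 = 1/8.

1/8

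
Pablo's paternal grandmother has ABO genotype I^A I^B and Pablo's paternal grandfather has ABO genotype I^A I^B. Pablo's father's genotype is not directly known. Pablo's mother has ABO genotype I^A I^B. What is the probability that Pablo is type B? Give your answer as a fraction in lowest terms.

1/4

Pablo's father's ABO genotype from I^A I^B × I^A I^B: 1/4 I^A I^A, 1/2 I^A I^B, 1/4 I^B I^B.
Crossing each possibility with the mother I^A I^B and summing P(type B): 1/4·0 + 1/2·1/4 + 1/4·1/2 = 1/4.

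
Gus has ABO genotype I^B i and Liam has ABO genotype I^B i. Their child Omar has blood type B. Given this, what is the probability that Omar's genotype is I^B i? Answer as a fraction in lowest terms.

Cross I^B i × I^B i → 1/4 I^B I^B, 1/2 I^B i, 1/4 i i.
Type-B genotypes among offspring: I^B I^B (1/4), I^B i (1/2); total 3/4.
P(I^B i | type B) = (1/2) / (3/4) = 2/3.

2/3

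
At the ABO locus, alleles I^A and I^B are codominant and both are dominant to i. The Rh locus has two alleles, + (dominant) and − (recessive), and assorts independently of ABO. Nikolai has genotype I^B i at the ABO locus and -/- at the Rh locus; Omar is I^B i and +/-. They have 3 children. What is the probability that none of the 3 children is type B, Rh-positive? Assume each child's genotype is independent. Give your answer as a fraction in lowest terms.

125/512

ABO cross I^B i × I^B i → 1/4 O, 3/4 B.
Rh cross -/- × +/- → 1/2 Rh+, 1/2 Rh-; so P(type B, Rh-positive) = 3/4 × 1/2 = 3/8 per child.
P(not type B, Rh-positive) = 5/8 for one child; (5/8)^3 = 125/512.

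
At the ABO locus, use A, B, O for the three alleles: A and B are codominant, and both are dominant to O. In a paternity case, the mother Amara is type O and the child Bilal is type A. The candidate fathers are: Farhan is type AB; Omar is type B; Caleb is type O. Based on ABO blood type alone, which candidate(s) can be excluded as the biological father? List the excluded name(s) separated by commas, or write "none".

A candidate is excluded only if no genotype consistent with his phenotype could produce a type A child with a type O mother.
Omar (type B): no genotype consistent with that phenotype can produce a type-A child with a type-O mother.
Caleb (type O): no genotype consistent with that phenotype can produce a type-A child with a type-O mother.

Omar, Caleb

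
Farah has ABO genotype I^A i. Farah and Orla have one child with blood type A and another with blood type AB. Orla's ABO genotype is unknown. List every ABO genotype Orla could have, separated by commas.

For each candidate genotype of Orla, check whether crossing it with I^A i can produce every observed child phenotype.
  I^A I^A → possible child types {A} ✗
  I^A I^B → possible child types {A, B, AB} ✓
  I^A i → possible child types {O, A} ✗
  I^B I^B → possible child types {B, AB} ✗
  I^B i → possible child types {O, A, B, AB} ✓
  i i → possible child types {O, A} ✗

I^A I^B, I^B i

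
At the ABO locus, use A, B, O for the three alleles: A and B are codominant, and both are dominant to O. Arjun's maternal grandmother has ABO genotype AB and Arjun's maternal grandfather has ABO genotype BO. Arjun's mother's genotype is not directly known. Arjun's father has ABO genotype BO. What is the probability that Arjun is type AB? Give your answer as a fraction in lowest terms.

Arjun's mother's ABO genotype from AB × BO: 1/4 AB, 1/4 AO, 1/4 BB, 1/4 BO.
Crossing each possibility with the father BO and summing P(type AB): 1/4·1/4 + 1/4·1/4 + 1/4·0 + 1/4·0 = 1/8.

1/8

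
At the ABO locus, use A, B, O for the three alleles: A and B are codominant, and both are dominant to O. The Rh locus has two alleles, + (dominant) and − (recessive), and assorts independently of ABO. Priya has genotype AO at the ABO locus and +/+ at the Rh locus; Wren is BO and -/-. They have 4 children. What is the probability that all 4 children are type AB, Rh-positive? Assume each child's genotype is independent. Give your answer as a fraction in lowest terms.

ABO cross AO × BO → 1/4 O, 1/4 A, 1/4 B, 1/4 AB.
Rh cross +/+ × -/- → 1 Rh+; so P(type AB, Rh-positive) = 1/4 × 1 = 1/4 per child.
All 4 independent: (1/4)^4 = 1/256.

1/256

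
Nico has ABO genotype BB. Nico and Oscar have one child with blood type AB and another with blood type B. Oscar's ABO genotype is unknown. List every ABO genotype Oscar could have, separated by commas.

For each candidate genotype of Oscar, check whether crossing it with BB can produce every observed child phenotype.
  AA → possible child types {AB} ✗
  AB → possible child types {B, AB} ✓
  AO → possible child types {B, AB} ✓
  BB → possible child types {B} ✗
  BO → possible child types {B} ✗
  OO → possible child types {B} ✗

AB, AO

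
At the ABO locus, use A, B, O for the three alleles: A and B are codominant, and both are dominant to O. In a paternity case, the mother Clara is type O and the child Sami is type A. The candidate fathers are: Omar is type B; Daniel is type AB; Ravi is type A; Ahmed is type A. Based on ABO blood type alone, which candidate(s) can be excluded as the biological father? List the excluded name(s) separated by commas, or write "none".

Omar

A candidate is excluded only if no genotype consistent with his phenotype could produce a type A child with a type O mother.
Omar (type B): no genotype consistent with that phenotype can produce a type-A child with a type-O mother.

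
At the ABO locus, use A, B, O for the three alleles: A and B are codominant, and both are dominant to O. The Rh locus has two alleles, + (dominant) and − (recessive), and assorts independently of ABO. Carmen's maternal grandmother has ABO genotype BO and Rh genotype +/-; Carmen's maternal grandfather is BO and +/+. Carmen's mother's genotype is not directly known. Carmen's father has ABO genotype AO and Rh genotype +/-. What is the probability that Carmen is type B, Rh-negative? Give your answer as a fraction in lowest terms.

Carmen's mother's ABO genotype from BO × BO: 1/4 BB, 1/2 BO, 1/4 OO.
Crossing each possibility with the father AO and summing P(type B): 1/4·1/2 + 1/2·1/4 + 1/4·0 = 1/4.
Similarly for Rh via the mother's Rh distribution: P(Rh-) = 1/8.
Independent loci: 1/4 × 1/8 = 1/32.

1/32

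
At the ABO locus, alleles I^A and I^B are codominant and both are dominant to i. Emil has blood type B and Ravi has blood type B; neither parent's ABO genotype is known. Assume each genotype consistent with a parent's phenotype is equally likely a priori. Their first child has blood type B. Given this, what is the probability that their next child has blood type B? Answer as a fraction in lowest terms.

Possible genotypes: Emil ∈ {I^B I^B, I^B i}; Ravi ∈ {I^B I^B, I^B i}.
Weight each parental genotype pair by prior × P(type-B child):
  I^B I^B × I^B I^B: posterior weight 4/15; P(next child type B) = 1.
  I^B I^B × I^B i: posterior weight 4/15; P(next child type B) = 1.
  I^B i × I^B I^B: posterior weight 4/15; P(next child type B) = 1.
  I^B i × I^B i: posterior weight 1/5; P(next child type B) = 3/4.
Weighted sum = 19/20.

19/20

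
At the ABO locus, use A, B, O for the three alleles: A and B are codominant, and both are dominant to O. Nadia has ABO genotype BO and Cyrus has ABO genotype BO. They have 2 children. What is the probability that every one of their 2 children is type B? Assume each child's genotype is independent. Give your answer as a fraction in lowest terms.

ABO cross BO × BO → 1/4 O, 3/4 B.
So P(type B) = 3/4 per child.
All 2 independent: (3/4)^2 = 9/16.

9/16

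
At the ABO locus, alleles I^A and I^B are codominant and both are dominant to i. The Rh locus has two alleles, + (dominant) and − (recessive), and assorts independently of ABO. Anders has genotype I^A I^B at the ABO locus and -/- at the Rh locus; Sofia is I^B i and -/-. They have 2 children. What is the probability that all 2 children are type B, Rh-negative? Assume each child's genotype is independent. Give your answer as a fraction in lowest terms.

ABO cross I^A I^B × I^B i → 1/4 A, 1/2 B, 1/4 AB.
Rh cross -/- × -/- → 1 Rh-; so P(type B, Rh-negative) = 1/2 × 1 = 1/2 per child.
All 2 independent: (1/2)^2 = 1/4.

1/4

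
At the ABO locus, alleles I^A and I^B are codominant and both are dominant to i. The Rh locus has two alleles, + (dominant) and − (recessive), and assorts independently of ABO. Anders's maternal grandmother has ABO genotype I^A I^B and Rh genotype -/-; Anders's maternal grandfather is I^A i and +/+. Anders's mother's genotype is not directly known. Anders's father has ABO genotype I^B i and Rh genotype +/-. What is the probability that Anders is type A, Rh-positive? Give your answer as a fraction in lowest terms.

Anders's mother's ABO genotype from I^A I^B × I^A i: 1/4 I^A I^A, 1/4 I^A I^B, 1/4 I^A i, 1/4 I^B i.
Crossing each possibility with the father I^B i and summing P(type A): 1/4·1/2 + 1/4·1/4 + 1/4·1/4 + 1/4·0 = 1/4.
Similarly for Rh via the mother's Rh distribution: P(Rh+) = 3/4.
Independent loci: 1/4 × 3/4 = 3/16.

3/16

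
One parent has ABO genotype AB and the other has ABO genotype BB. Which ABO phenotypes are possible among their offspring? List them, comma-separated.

Gametes from AB × BB give offspring ABO genotypes AB, BB, i.e. phenotypes B, AB.

B, AB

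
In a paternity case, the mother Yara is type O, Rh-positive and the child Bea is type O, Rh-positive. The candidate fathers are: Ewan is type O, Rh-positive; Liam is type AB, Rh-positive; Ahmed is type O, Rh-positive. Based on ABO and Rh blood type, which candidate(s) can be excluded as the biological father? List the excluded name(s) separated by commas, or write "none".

A candidate is excluded only if no genotype consistent with his phenotype could produce a type O, Rh-positive child with a type O, Rh-positive mother.
Liam (type AB, Rh+): no genotype consistent with that phenotype can produce a type-O Rh+ child with a type-O mother.

Liam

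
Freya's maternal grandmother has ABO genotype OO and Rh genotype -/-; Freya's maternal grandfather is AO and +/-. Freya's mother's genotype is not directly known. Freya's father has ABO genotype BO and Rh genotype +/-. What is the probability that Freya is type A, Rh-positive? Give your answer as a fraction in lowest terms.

Freya's mother's ABO genotype from OO × AO: 1/2 AO, 1/2 OO.
Crossing each possibility with the father BO and summing P(type A): 1/2·1/4 + 1/2·0 = 1/8.
Similarly for Rh via the mother's Rh distribution: P(Rh+) = 5/8.
Independent loci: 1/8 × 5/8 = 5/64.

5/64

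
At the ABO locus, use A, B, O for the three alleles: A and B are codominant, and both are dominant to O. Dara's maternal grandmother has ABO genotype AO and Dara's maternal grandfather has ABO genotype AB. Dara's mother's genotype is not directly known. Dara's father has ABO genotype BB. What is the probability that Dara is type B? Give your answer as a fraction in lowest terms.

Dara's mother's ABO genotype from AO × AB: 1/4 AA, 1/4 AB, 1/4 AO, 1/4 BO.
Crossing each possibility with the father BB and summing P(type B): 1/4·0 + 1/4·1/2 + 1/4·1/2 + 1/4·1 = 1/2.

1/2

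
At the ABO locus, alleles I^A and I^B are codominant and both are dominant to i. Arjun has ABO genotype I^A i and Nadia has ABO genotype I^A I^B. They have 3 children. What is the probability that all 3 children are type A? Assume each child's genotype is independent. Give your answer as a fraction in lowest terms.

1/8

ABO cross I^A i × I^A I^B → 1/2 A, 1/4 B, 1/4 AB.
So P(type A) = 1/2 per child.
All 3 independent: (1/2)^3 = 1/8.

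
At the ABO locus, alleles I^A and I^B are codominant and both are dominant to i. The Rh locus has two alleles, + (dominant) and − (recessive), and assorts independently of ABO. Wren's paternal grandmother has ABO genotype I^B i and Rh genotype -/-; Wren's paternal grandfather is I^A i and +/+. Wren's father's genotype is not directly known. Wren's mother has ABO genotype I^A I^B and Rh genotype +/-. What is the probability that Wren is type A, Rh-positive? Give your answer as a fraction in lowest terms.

9/32

Wren's father's ABO genotype from I^B i × I^A i: 1/4 I^A I^B, 1/4 I^A i, 1/4 I^B i, 1/4 i i.
Crossing each possibility with the mother I^A I^B and summing P(type A): 1/4·1/4 + 1/4·1/2 + 1/4·1/4 + 1/4·1/2 = 3/8.
Similarly for Rh via the father's Rh distribution: P(Rh+) = 3/4.
Independent loci: 3/8 × 3/4 = 9/32.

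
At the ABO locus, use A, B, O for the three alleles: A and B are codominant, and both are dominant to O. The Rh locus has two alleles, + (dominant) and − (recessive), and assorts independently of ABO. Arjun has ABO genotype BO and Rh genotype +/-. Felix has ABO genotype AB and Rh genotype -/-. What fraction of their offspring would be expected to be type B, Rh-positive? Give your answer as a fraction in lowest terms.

1/4

ABO cross BO × AB → offspring phenotypes: 1/4 A, 1/2 B, 1/4 AB.
Rh cross +/- × -/- → 1/2 Rh+, 1/2 Rh-.
Independent loci: P(type B, Rh-positive) = 1/2 × 1/2 = 1/4.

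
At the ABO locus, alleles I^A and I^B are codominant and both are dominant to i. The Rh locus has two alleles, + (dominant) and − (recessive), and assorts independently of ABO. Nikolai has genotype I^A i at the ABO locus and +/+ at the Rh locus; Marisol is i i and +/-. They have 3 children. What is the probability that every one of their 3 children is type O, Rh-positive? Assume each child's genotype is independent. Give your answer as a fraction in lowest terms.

1/8

ABO cross I^A i × i i → 1/2 O, 1/2 A.
Rh cross +/+ × +/- → 1 Rh+; so P(type O, Rh-positive) = 1/2 × 1 = 1/2 per child.
All 3 independent: (1/2)^3 = 1/8.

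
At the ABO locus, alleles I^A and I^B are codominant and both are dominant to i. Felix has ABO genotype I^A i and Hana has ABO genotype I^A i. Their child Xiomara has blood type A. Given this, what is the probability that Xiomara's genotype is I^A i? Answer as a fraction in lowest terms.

2/3

Cross I^A i × I^A i → 1/4 I^A I^A, 1/2 I^A i, 1/4 i i.
Type-A genotypes among offspring: I^A I^A (1/4), I^A i (1/2); total 3/4.
P(I^A i | type A) = (1/2) / (3/4) = 2/3.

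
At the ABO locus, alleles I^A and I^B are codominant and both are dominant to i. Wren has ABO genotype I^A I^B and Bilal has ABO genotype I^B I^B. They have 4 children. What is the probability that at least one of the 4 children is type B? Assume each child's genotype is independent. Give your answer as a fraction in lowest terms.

ABO cross I^A I^B × I^B I^B → 1/2 B, 1/2 AB.
So P(type B) = 1/2 per child.
P(none) = (1/2)^4 = 1/16; P(at least one) = 1 − 1/16 = 15/16.

15/16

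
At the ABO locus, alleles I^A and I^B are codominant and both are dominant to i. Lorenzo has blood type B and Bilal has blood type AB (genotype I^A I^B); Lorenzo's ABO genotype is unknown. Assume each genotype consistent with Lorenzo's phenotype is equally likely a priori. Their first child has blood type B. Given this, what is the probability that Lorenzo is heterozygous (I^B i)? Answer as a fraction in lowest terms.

1/2

Possible genotypes: Lorenzo ∈ {I^B I^B, I^B i}; Bilal ∈ {I^A I^B}.
Weight each parental genotype pair by prior × P(type-B child):
  I^B I^B × I^A I^B: posterior weight 1/2.
  I^B i × I^A I^B: posterior weight 1/2.
Sum the posterior weight over pairs where Lorenzo is I^B i: 1/2.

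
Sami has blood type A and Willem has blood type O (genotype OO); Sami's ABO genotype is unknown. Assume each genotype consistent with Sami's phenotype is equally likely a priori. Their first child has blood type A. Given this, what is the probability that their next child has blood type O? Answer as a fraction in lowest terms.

Possible genotypes: Sami ∈ {AA, AO}; Willem ∈ {OO}.
Weight each parental genotype pair by prior × P(type-A child):
  AA × OO: posterior weight 2/3; P(next child type O) = 0.
  AO × OO: posterior weight 1/3; P(next child type O) = 1/2.
Weighted sum = 1/6.

1/6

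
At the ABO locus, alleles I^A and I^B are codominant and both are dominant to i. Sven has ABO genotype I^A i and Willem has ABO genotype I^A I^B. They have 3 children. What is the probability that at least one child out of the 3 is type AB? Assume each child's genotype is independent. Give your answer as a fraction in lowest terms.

37/64

ABO cross I^A i × I^A I^B → 1/2 A, 1/4 B, 1/4 AB.
So P(type AB) = 1/4 per child.
P(none) = (3/4)^3 = 27/64; P(at least one) = 1 − 27/64 = 37/64.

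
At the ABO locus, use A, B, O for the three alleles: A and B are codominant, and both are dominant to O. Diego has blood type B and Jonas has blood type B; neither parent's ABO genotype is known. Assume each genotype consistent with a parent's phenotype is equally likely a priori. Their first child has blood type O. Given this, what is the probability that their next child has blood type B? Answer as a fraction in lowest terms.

Possible genotypes: Diego ∈ {BB, BO}; Jonas ∈ {BB, BO}.
Weight each parental genotype pair by prior × P(type-O child):
  BO × BO: posterior weight 1; P(next child type B) = 3/4.
Weighted sum = 3/4.

3/4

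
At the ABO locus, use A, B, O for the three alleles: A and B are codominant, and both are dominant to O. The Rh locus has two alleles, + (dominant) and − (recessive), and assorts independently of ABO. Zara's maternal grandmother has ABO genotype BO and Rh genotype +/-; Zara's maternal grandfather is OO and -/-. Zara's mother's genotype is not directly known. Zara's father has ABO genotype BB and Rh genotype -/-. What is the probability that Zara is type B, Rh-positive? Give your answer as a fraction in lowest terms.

Zara's mother's ABO genotype from BO × OO: 1/2 BO, 1/2 OO.
Crossing each possibility with the father BB and summing P(type B): 1/2·1 + 1/2·1 = 1.
Similarly for Rh via the mother's Rh distribution: P(Rh+) = 1/4.
Independent loci: 1 × 1/4 = 1/4.

1/4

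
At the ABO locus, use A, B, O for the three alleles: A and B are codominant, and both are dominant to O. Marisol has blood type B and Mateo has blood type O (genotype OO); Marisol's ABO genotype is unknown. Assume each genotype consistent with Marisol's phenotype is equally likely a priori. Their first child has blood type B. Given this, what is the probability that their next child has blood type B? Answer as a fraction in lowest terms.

Possible genotypes: Marisol ∈ {BB, BO}; Mateo ∈ {OO}.
Weight each parental genotype pair by prior × P(type-B child):
  BB × OO: posterior weight 2/3; P(next child type B) = 1.
  BO × OO: posterior weight 1/3; P(next child type B) = 1/2.
Weighted sum = 5/6.

5/6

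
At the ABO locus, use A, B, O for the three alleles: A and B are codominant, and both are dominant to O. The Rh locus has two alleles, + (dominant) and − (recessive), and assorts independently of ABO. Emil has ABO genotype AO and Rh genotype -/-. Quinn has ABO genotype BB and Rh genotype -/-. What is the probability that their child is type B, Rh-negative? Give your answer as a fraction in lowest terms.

1/2

ABO cross AO × BB → offspring phenotypes: 1/2 B, 1/2 AB.
Rh cross -/- × -/- → 1 Rh-.
Independent loci: P(type B, Rh-negative) = 1/2 × 1 = 1/2.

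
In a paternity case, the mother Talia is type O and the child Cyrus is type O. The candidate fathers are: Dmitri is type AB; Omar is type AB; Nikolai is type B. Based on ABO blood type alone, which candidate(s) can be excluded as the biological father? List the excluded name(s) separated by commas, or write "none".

Dmitri, Omar

A candidate is excluded only if no genotype consistent with his phenotype could produce a type O child with a type O mother.
Dmitri (type AB): no genotype consistent with that phenotype can produce a type-O child with a type-O mother.
Omar (type AB): no genotype consistent with that phenotype can produce a type-O child with a type-O mother.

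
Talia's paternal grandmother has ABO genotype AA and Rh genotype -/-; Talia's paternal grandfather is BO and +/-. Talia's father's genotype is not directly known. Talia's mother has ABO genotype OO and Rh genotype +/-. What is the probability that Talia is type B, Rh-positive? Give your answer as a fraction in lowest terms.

Talia's father's ABO genotype from AA × BO: 1/2 AB, 1/2 AO.
Crossing each possibility with the mother OO and summing P(type B): 1/2·1/2 + 1/2·0 = 1/4.
Similarly for Rh via the father's Rh distribution: P(Rh+) = 5/8.
Independent loci: 1/4 × 5/8 = 5/32.

5/32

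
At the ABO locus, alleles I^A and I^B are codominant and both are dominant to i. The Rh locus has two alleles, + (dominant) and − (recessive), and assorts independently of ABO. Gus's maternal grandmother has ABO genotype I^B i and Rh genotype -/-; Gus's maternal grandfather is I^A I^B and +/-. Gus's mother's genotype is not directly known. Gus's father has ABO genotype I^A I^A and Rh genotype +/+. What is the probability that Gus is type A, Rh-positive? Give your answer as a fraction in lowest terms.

Gus's mother's ABO genotype from I^B i × I^A I^B: 1/4 I^A I^B, 1/4 I^A i, 1/4 I^B I^B, 1/4 I^B i.
Crossing each possibility with the father I^A I^A and summing P(type A): 1/4·1/2 + 1/4·1 + 1/4·0 + 1/4·1/2 = 1/2.
Similarly for Rh via the mother's Rh distribution: P(Rh+) = 1.
Independent loci: 1/2 × 1 = 1/2.

1/2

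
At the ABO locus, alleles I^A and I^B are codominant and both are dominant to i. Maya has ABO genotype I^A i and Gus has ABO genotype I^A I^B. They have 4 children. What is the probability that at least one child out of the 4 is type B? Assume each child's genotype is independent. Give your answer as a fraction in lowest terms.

ABO cross I^A i × I^A I^B → 1/2 A, 1/4 B, 1/4 AB.
So P(type B) = 1/4 per child.
P(none) = (3/4)^4 = 81/256; P(at least one) = 1 − 81/256 = 175/256.

175/256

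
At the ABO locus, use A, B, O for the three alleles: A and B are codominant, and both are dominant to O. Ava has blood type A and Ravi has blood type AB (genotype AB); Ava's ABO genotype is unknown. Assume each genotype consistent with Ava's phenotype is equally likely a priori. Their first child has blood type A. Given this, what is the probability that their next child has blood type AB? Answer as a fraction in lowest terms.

3/8

Possible genotypes: Ava ∈ {AA, AO}; Ravi ∈ {AB}.
Weight each parental genotype pair by prior × P(type-A child):
  AA × AB: posterior weight 1/2; P(next child type AB) = 1/2.
  AO × AB: posterior weight 1/2; P(next child type AB) = 1/4.
Weighted sum = 3/8.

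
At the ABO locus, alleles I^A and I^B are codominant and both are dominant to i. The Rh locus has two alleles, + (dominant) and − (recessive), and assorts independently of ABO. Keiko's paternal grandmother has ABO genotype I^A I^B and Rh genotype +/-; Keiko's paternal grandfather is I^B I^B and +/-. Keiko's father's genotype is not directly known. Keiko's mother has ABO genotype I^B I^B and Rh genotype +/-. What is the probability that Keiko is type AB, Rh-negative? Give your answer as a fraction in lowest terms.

1/16

Keiko's father's ABO genotype from I^A I^B × I^B I^B: 1/2 I^A I^B, 1/2 I^B I^B.
Crossing each possibility with the mother I^B I^B and summing P(type AB): 1/2·1/2 + 1/2·0 = 1/4.
Similarly for Rh via the father's Rh distribution: P(Rh-) = 1/4.
Independent loci: 1/4 × 1/4 = 1/16.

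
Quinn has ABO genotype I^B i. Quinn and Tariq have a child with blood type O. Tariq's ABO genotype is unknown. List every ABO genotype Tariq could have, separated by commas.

I^A i, I^B i, i i

For each candidate genotype of Tariq, check whether crossing it with I^B i can produce every observed child phenotype.
  I^A I^A → possible child types {A, AB} ✗
  I^A I^B → possible child types {A, B, AB} ✗
  I^A i → possible child types {O, A, B, AB} ✓
  I^B I^B → possible child types {B} ✗
  I^B i → possible child types {O, B} ✓
  i i → possible child types {O, B} ✓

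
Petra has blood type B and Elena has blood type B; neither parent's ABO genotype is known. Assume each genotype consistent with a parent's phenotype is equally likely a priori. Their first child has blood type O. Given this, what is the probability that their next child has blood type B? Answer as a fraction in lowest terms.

3/4

Possible genotypes: Petra ∈ {I^B I^B, I^B i}; Elena ∈ {I^B I^B, I^B i}.
Weight each parental genotype pair by prior × P(type-O child):
  I^B i × I^B i: posterior weight 1; P(next child type B) = 3/4.
Weighted sum = 3/4.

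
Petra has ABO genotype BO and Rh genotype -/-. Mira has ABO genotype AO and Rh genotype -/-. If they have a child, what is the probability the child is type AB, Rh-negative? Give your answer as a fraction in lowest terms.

1/4

ABO cross BO × AO → offspring phenotypes: 1/4 O, 1/4 A, 1/4 B, 1/4 AB.
Rh cross -/- × -/- → 1 Rh-.
Independent loci: P(type AB, Rh-negative) = 1/4 × 1 = 1/4.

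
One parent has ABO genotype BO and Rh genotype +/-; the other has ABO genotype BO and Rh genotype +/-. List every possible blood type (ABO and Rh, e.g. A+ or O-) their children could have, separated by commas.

O+, O-, B+, B-

Gametes from BO × BO give offspring ABO genotypes BB, BO, OO, i.e. phenotypes O, B.
Rh cross +/- × +/- → phenotypes Rh+, Rh-.
Combining independently: O+, O-, B+, B-.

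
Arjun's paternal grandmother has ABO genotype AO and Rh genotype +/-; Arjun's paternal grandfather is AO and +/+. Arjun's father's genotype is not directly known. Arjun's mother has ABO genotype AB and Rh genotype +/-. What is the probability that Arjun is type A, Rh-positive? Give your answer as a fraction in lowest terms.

7/16

Arjun's father's ABO genotype from AO × AO: 1/4 AA, 1/2 AO, 1/4 OO.
Crossing each possibility with the mother AB and summing P(type A): 1/4·1/2 + 1/2·1/2 + 1/4·1/2 = 1/2.
Similarly for Rh via the father's Rh distribution: P(Rh+) = 7/8.
Independent loci: 1/2 × 7/8 = 7/16.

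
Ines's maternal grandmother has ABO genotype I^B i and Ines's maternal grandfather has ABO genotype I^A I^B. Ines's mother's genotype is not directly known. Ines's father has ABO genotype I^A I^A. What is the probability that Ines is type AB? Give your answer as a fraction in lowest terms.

1/2

Ines's mother's ABO genotype from I^B i × I^A I^B: 1/4 I^A I^B, 1/4 I^A i, 1/4 I^B I^B, 1/4 I^B i.
Crossing each possibility with the father I^A I^A and summing P(type AB): 1/4·1/2 + 1/4·0 + 1/4·1 + 1/4·1/2 = 1/2.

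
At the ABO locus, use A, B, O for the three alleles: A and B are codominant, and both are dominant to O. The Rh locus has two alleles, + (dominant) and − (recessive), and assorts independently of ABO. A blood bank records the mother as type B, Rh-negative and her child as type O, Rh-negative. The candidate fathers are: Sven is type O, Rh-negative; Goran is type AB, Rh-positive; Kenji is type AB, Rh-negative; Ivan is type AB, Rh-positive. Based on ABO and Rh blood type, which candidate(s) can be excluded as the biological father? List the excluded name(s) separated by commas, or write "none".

A candidate is excluded only if no genotype consistent with his phenotype could produce a type O, Rh-negative child with a type B, Rh-negative mother.
Goran (type AB, Rh+): no genotype consistent with that phenotype can produce a type-O Rh- child with a type-B mother.
Kenji (type AB, Rh-): no genotype consistent with that phenotype can produce a type-O Rh- child with a type-B mother.
Ivan (type AB, Rh+): no genotype consistent with that phenotype can produce a type-O Rh- child with a type-B mother.

Goran, Kenji, Ivan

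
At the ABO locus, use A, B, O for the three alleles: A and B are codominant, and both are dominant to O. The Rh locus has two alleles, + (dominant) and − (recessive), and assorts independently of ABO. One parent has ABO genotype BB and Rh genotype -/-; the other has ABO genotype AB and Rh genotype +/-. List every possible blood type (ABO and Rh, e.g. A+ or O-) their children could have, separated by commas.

B+, B-, AB+, AB-

Gametes from BB × AB give offspring ABO genotypes AB, BB, i.e. phenotypes B, AB.
Rh cross -/- × +/- → phenotypes Rh+, Rh-.
Combining independently: B+, B-, AB+, AB-.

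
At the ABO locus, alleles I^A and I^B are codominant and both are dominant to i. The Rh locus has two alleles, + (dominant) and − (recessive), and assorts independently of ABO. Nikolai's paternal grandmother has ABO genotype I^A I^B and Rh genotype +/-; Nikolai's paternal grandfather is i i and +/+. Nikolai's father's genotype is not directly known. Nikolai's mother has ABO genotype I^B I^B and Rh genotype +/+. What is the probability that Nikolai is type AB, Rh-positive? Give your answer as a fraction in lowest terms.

Nikolai's father's ABO genotype from I^A I^B × i i: 1/2 I^A i, 1/2 I^B i.
Crossing each possibility with the mother I^B I^B and summing P(type AB): 1/2·1/2 + 1/2·0 = 1/4.
Similarly for Rh via the father's Rh distribution: P(Rh+) = 1.
Independent loci: 1/4 × 1 = 1/4.

1/4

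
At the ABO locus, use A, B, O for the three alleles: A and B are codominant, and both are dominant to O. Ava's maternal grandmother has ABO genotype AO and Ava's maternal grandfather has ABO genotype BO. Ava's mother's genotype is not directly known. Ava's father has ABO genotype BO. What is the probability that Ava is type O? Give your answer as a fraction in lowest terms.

Ava's mother's ABO genotype from AO × BO: 1/4 AB, 1/4 AO, 1/4 BO, 1/4 OO.
Crossing each possibility with the father BO and summing P(type O): 1/4·0 + 1/4·1/4 + 1/4·1/4 + 1/4·1/2 = 1/4.

1/4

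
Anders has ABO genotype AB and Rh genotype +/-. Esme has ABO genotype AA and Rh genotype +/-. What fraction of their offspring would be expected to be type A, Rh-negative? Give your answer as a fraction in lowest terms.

ABO cross AB × AA → offspring phenotypes: 1/2 A, 1/2 AB.
Rh cross +/- × +/- → 3/4 Rh+, 1/4 Rh-.
Independent loci: P(type A, Rh-negative) = 1/2 × 1/4 = 1/8.

1/8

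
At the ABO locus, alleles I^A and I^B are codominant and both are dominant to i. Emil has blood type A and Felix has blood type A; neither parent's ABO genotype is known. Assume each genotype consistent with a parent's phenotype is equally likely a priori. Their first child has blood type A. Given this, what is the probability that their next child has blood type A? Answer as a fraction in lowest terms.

19/20

Possible genotypes: Emil ∈ {I^A I^A, I^A i}; Felix ∈ {I^A I^A, I^A i}.
Weight each parental genotype pair by prior × P(type-A child):
  I^A I^A × I^A I^A: posterior weight 4/15; P(next child type A) = 1.
  I^A I^A × I^A i: posterior weight 4/15; P(next child type A) = 1.
  I^A i × I^A I^A: posterior weight 4/15; P(next child type A) = 1.
  I^A i × I^A i: posterior weight 1/5; P(next child type A) = 3/4.
Weighted sum = 19/20.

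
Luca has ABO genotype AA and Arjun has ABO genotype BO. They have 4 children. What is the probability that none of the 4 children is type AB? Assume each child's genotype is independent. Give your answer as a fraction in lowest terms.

1/16

ABO cross AA × BO → 1/2 A, 1/2 AB.
So P(type AB) = 1/2 per child.
P(not type AB) = 1/2 for one child; (1/2)^4 = 1/16.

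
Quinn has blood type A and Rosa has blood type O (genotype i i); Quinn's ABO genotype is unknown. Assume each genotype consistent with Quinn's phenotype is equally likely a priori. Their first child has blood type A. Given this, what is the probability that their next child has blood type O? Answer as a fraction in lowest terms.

1/6

Possible genotypes: Quinn ∈ {I^A I^A, I^A i}; Rosa ∈ {i i}.
Weight each parental genotype pair by prior × P(type-A child):
  I^A I^A × i i: posterior weight 2/3; P(next child type O) = 0.
  I^A i × i i: posterior weight 1/3; P(next child type O) = 1/2.
Weighted sum = 1/6.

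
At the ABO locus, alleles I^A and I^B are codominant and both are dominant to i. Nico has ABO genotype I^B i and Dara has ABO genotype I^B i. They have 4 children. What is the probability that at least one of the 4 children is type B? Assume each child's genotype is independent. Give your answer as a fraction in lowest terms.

ABO cross I^B i × I^B i → 1/4 O, 3/4 B.
So P(type B) = 3/4 per child.
P(none) = (1/4)^4 = 1/256; P(at least one) = 1 − 1/256 = 255/256.

255/256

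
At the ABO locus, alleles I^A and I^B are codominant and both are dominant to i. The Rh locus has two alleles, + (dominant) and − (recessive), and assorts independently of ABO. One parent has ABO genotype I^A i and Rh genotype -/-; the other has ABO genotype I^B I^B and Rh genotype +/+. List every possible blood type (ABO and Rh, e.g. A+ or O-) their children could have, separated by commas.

B+, AB+

Gametes from I^A i × I^B I^B give offspring ABO genotypes I^A I^B, I^B i, i.e. phenotypes B, AB.
Rh cross -/- × +/+ → phenotypes Rh+.
Combining independently: B+, AB+.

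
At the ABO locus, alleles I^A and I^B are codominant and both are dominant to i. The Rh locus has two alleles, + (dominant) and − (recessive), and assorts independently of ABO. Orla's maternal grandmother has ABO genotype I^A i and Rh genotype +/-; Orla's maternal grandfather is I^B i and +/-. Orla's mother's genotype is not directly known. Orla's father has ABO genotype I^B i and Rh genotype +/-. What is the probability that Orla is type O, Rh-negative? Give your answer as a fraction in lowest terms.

Orla's mother's ABO genotype from I^A i × I^B i: 1/4 I^A I^B, 1/4 I^A i, 1/4 I^B i, 1/4 i i.
Crossing each possibility with the father I^B i and summing P(type O): 1/4·0 + 1/4·1/4 + 1/4·1/4 + 1/4·1/2 = 1/4.
Similarly for Rh via the mother's Rh distribution: P(Rh-) = 1/4.
Independent loci: 1/4 × 1/4 = 1/16.

1/16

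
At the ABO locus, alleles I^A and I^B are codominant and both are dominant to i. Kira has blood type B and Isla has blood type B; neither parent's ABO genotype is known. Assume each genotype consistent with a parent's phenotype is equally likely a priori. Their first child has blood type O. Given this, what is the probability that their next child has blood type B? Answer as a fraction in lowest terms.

3/4

Possible genotypes: Kira ∈ {I^B I^B, I^B i}; Isla ∈ {I^B I^B, I^B i}.
Weight each parental genotype pair by prior × P(type-O child):
  I^B i × I^B i: posterior weight 1; P(next child type B) = 3/4.
Weighted sum = 3/4.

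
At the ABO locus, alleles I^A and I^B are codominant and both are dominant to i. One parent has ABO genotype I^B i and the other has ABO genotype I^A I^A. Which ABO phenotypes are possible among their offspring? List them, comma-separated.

A, AB

Gametes from I^B i × I^A I^A give offspring ABO genotypes I^A I^B, I^A i, i.e. phenotypes A, AB.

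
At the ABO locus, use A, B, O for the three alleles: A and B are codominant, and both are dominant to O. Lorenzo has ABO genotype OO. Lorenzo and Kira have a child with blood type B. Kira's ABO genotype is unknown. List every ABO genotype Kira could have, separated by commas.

For each candidate genotype of Kira, check whether crossing it with OO can produce every observed child phenotype.
  AA → possible child types {A} ✗
  AB → possible child types {A, B} ✓
  AO → possible child types {O, A} ✗
  BB → possible child types {B} ✓
  BO → possible child types {O, B} ✓
  OO → possible child types {O} ✗

AB, BB, BO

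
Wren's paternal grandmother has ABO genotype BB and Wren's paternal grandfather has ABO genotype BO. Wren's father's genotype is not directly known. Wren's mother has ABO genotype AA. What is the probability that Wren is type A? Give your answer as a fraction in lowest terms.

1/4

Wren's father's ABO genotype from BB × BO: 1/2 BB, 1/2 BO.
Crossing each possibility with the mother AA and summing P(type A): 1/2·0 + 1/2·1/2 = 1/4.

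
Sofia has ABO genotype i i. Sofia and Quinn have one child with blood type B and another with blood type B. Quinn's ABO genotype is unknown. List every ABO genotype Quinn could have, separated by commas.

I^A I^B, I^B I^B, I^B i

For each candidate genotype of Quinn, check whether crossing it with i i can produce every observed child phenotype.
  I^A I^A → possible child types {A} ✗
  I^A I^B → possible child types {A, B} ✓
  I^A i → possible child types {O, A} ✗
  I^B I^B → possible child types {B} ✓
  I^B i → possible child types {O, B} ✓
  i i → possible child types {O} ✗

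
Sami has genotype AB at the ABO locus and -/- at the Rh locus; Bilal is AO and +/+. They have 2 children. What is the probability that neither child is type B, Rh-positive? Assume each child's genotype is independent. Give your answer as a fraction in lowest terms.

9/16

ABO cross AB × AO → 1/2 A, 1/4 B, 1/4 AB.
Rh cross -/- × +/+ → 1 Rh+; so P(type B, Rh-positive) = 1/4 × 1 = 1/4 per child.
P(not type B, Rh-positive) = 3/4 for one child; (3/4)^2 = 9/16.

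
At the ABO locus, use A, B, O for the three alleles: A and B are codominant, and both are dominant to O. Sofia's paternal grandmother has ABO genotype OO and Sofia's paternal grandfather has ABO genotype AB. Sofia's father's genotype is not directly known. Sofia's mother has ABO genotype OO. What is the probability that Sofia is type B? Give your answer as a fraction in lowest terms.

1/4

Sofia's father's ABO genotype from OO × AB: 1/2 AO, 1/2 BO.
Crossing each possibility with the mother OO and summing P(type B): 1/2·0 + 1/2·1/2 = 1/4.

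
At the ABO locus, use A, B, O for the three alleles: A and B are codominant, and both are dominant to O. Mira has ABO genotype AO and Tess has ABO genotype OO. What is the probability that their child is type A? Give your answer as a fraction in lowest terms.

1/2

ABO cross AO × OO → offspring phenotypes: 1/2 O, 1/2 A.
So P(type A) = 1/2.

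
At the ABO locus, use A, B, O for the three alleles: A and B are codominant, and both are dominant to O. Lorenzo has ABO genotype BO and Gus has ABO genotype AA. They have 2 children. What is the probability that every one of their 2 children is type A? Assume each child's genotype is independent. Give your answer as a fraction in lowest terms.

1/4

ABO cross BO × AA → 1/2 A, 1/2 AB.
So P(type A) = 1/2 per child.
All 2 independent: (1/2)^2 = 1/4.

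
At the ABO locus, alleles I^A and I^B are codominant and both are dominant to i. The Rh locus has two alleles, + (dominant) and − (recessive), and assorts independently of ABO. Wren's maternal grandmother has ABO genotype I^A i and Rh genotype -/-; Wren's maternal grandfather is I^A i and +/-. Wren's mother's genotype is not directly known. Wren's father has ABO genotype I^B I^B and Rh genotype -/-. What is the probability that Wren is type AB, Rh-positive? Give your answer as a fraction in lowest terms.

Wren's mother's ABO genotype from I^A i × I^A i: 1/4 I^A I^A, 1/2 I^A i, 1/4 i i.
Crossing each possibility with the father I^B I^B and summing P(type AB): 1/4·1 + 1/2·1/2 + 1/4·0 = 1/2.
Similarly for Rh via the mother's Rh distribution: P(Rh+) = 1/4.
Independent loci: 1/2 × 1/4 = 1/8.

1/8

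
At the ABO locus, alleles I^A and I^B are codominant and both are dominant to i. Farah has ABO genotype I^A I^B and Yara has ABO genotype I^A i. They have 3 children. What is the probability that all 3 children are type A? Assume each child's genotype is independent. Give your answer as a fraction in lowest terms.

ABO cross I^A I^B × I^A i → 1/2 A, 1/4 B, 1/4 AB.
So P(type A) = 1/2 per child.
All 3 independent: (1/2)^3 = 1/8.

1/8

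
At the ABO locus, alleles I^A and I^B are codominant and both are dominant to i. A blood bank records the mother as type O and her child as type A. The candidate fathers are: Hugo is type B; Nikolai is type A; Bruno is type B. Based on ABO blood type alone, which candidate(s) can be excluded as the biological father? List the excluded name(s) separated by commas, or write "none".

Hugo, Bruno

A candidate is excluded only if no genotype consistent with his phenotype could produce a type A child with a type O mother.
Hugo (type B): no genotype consistent with that phenotype can produce a type-A child with a type-O mother.
Bruno (type B): no genotype consistent with that phenotype can produce a type-A child with a type-O mother.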